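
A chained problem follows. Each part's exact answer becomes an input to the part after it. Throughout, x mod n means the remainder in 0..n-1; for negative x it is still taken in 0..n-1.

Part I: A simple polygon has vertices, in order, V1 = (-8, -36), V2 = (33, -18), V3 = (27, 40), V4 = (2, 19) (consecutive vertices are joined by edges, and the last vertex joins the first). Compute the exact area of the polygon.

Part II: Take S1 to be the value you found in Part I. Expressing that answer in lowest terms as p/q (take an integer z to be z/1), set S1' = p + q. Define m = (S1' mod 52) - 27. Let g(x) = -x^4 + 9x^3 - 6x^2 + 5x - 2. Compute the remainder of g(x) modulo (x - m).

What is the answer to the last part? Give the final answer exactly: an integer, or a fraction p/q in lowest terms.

Part I: cross terms: (-8*-18 - 33*-36)=1332, (33*40 - 27*-18)=1806, (27*19 - 2*40)=433, (2*-36 - -8*19)=80; twice the area = |3651| = 3651; area = 3651/2; answer 3651/2
Part II: S1 = 3651/2; threaded value p + q = 3653; m = -14; remainder = value at the root: -1*(-14)^4 + 9*(-14)^3 - 6*(-14)^2 + 5*(-14)^1 - 2 = (-38416) + (-24696) + (-1176) + (-70) + (-2) = -64360; answer -64360

-64360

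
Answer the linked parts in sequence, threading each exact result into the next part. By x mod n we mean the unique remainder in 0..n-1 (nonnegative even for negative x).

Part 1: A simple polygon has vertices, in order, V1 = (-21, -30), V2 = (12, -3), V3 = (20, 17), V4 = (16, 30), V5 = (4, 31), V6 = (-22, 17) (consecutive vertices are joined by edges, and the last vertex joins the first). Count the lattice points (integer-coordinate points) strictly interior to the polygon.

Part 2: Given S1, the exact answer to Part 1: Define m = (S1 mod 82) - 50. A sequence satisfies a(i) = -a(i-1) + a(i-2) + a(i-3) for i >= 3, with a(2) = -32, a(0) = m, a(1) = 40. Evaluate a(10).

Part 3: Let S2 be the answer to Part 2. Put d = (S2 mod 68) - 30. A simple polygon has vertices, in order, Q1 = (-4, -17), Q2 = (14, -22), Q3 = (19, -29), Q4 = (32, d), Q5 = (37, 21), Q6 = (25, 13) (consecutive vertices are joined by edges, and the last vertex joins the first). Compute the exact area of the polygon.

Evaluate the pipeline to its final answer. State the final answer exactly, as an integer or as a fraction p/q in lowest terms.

Part 1: cross terms: (-21*-3 - 12*-30)=423, (12*17 - 20*-3)=264, (20*30 - 16*17)=328, (16*31 - 4*30)=376, (4*17 - -22*31)=750, (-22*-30 - -21*17)=1017; twice the area = |3158| = 3158; area = 1579; boundary points = 3 + 4 + 1 + 1 + 2 + 1 = 12; strictly interior points = area - boundary/2 + 1 = 1574; answer 1574
Part 2: S1 = 1574; m = -34; a(3) = -1*(-32) + 1*(40) + 1*(-34) = 38; iterating: a(3)=38, a(4)=-30, a(5)=36, a(6)=-28, a(7)=34, a(8)=-26, a(9)=32, a(10)=-24; answer -24
Part 3: S2 = -24; d = 14; cross terms: (-4*-22 - 14*-17)=326, (14*-29 - 19*-22)=12, (19*14 - 32*-29)=1194, (32*21 - 37*14)=154, (37*13 - 25*21)=-44, (25*-17 - -4*13)=-373; twice the area = |1269| = 1269; area = 1269/2; answer 1269/2

1269/2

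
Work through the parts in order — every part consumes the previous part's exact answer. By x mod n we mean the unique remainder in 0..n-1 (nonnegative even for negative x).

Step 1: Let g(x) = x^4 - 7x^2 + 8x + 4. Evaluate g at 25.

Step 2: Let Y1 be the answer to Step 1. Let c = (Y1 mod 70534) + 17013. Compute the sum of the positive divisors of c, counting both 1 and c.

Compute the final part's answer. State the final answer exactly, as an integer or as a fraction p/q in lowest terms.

51520

Step 1: 1*(25)^4 - 7*(25)^2 + 8*(25)^1 + 4 = (390625) + (-4375) + (200) + (4) = 386454; answer 386454
Step 2: Y1 = 386454; c = 50797; 50797 = 79 * 643; sigma = (1 + 79) * (1 + 643) = 80 * 644 = 51520; answer 51520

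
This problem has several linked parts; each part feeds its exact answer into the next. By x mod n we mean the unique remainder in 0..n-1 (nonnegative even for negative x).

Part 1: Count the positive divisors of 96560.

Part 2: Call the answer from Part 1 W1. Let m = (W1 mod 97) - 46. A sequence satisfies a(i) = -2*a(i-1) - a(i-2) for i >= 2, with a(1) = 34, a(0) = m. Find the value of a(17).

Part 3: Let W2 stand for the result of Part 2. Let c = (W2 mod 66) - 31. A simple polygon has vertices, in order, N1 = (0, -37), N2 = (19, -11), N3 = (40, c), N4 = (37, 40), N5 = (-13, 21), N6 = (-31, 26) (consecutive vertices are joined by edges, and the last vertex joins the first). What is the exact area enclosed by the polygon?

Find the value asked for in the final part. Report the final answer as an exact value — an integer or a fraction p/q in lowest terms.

Part 1: 96560 = 2^4 * 5 * 17 * 71; number of divisors = (4+1) * (1+1) * (1+1) * (1+1) = 40; answer 40
Part 2: W1 = 40; m = -6; a(2) = -2*(34) - 1*(-6) = -62; iterating: a(2)=-62, a(3)=90, a(4)=-118, a(5)=146, a(6)=-174, a(7)=202, a(8)=-230, a(9)=258, a(10)=-286, a(11)=314, a(12)=-342, a(13)=370, a(14)=-398, a(15)=426, a(16)=-454, a(17)=482; answer 482
Part 3: W2 = 482; c = -11; cross terms: (0*-11 - 19*-37)=703, (19*-11 - 40*-11)=231, (40*40 - 37*-11)=2007, (37*21 - -13*40)=1297, (-13*26 - -31*21)=313, (-31*-37 - 0*26)=1147; twice the area = |5698| = 5698; area = 2849; answer 2849

2849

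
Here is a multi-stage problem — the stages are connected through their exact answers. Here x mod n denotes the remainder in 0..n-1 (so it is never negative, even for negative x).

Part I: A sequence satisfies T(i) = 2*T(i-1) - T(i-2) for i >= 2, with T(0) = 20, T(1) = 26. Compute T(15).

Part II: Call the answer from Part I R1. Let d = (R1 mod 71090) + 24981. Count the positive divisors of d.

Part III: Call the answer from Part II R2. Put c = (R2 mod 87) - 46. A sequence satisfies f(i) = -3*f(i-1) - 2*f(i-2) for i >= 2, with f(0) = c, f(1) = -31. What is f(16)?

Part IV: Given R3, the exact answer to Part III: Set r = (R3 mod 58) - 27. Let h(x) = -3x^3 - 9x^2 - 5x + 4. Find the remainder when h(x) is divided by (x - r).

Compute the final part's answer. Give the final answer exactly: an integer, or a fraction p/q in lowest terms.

Part I: T(2) = 2*(26) - 1*(20) = 32; iterating: T(2)=32, T(3)=38, T(4)=44, T(5)=50, T(6)=56, T(7)=62, T(8)=68, T(9)=74, T(10)=80, T(11)=86, T(12)=92, T(13)=98, T(14)=104, T(15)=110; answer 110
Part II: R1 = 110; d = 25091; 25091 = 11 * 2281; number of divisors = (1+1) * (1+1) = 4; answer 4
Part III: R2 = 4; c = -42; f(2) = -3*(-31) - 2*(-42) = 177; iterating: f(2)=177, f(3)=-469, f(4)=1053, f(5)=-2221, f(6)=4557, f(7)=-9229, f(8)=18573, f(9)=-37261, f(10)=74637, f(11)=-149389, f(12)=298893, f(13)=-597901, f(14)=1195917, f(15)=-2391949, f(16)=4784013; answer 4784013
Part IV: R3 = 4784013; r = 30; remainder = value at the root: -3*(30)^3 - 9*(30)^2 - 5*(30)^1 + 4 = (-81000) + (-8100) + (-150) + (4) = -89246; answer -89246

-89246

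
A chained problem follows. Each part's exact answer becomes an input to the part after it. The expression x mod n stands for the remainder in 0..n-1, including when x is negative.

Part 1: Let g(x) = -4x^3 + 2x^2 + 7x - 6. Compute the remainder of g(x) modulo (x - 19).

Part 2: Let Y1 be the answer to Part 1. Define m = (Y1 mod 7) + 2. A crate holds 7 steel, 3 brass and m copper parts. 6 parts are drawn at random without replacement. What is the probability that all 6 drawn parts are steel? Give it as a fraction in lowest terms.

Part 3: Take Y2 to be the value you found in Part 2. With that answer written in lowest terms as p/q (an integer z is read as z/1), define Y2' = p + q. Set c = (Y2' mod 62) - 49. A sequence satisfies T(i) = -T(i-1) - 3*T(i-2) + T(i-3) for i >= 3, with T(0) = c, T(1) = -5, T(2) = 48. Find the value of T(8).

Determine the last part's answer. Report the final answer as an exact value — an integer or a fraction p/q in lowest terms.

Part 1: remainder = value at the root: -4*(19)^3 + 2*(19)^2 + 7*(19)^1 - 6 = (-27436) + (722) + (133) + (-6) = -26587; answer -26587
Part 2: Y1 = -26587; m = 8; total draws C(18,6) = 18564; favorable C(7,6) = 7; P = 1/2652; answer 1/2652
Part 3: Y2 = 1/2652; threaded value p + q = 2653; c = 0; T(3) = -1*(48) - 3*(-5) + 1*(0) = -33; iterating: T(3)=-33, T(4)=-116, T(5)=263, T(6)=52, T(7)=-957, T(8)=1064; answer 1064

1064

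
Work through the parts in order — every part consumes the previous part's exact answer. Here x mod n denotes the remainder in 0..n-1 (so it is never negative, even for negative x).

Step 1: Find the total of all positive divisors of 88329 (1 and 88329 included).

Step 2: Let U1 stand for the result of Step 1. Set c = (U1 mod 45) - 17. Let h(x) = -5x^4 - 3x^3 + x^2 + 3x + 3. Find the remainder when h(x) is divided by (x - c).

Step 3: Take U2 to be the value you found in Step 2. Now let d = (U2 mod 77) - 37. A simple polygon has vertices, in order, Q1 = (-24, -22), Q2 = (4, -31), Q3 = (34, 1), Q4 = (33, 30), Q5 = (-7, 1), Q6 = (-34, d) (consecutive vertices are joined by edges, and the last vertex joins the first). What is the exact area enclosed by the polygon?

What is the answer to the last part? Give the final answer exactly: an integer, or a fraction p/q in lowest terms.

Step 1: 88329 = 3 * 29443; sigma = (1 + 3) * (1 + 29443) = 4 * 29444 = 117776; answer 117776
Step 2: U1 = 117776; c = -6; remainder = value at the root: -5*(-6)^4 - 3*(-6)^3 + 1*(-6)^2 + 3*(-6)^1 + 3 = (-6480) + (648) + (36) + (-18) + (3) = -5811; answer -5811
Step 3: U2 = -5811; d = 4; cross terms: (-24*-31 - 4*-22)=832, (4*1 - 34*-31)=1058, (34*30 - 33*1)=987, (33*1 - -7*30)=243, (-7*4 - -34*1)=6, (-34*-22 - -24*4)=844; twice the area = |3970| = 3970; area = 1985; answer 1985

1985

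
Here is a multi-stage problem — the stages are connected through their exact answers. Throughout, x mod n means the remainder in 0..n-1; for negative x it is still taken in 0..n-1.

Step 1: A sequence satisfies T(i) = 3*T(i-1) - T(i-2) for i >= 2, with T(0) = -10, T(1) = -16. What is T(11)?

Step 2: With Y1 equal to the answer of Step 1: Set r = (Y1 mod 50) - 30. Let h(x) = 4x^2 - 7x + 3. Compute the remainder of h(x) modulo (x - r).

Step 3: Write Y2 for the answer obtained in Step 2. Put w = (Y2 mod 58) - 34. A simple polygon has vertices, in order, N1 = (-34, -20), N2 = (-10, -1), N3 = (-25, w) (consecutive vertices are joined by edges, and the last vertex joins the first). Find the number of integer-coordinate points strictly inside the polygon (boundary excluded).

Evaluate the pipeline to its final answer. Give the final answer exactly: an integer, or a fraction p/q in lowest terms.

72

Step 1: T(2) = 3*(-16) - 1*(-10) = -38; iterating: T(2)=-38, T(3)=-98, T(4)=-256, T(5)=-670, T(6)=-1754, T(7)=-4592, T(8)=-12022, T(9)=-31474, T(10)=-82400, T(11)=-215726; answer -215726
Step 2: Y1 = -215726; r = -6; remainder = value at the root: 4*(-6)^2 - 7*(-6)^1 + 3 = (144) + (42) + (3) = 189; answer 189
Step 3: Y2 = 189; w = -19; cross terms: (-34*-1 - -10*-20)=-166, (-10*-19 - -25*-1)=165, (-25*-20 - -34*-19)=-146; twice the area = |-147| = 147; area = 147/2; boundary points = 1 + 3 + 1 = 5; strictly interior points = area - boundary/2 + 1 = 72; answer 72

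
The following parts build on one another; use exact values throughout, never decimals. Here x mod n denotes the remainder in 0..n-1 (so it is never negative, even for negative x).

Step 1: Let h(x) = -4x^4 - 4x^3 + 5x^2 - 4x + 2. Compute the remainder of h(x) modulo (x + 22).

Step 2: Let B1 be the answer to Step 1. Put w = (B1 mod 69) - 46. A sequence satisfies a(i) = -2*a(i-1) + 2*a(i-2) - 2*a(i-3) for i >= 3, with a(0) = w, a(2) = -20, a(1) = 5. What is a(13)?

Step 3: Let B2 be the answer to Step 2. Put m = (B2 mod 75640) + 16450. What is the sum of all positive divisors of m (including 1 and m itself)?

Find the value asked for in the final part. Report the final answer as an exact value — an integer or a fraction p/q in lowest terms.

165780

Step 1: remainder = value at the root: -4*(-22)^4 - 4*(-22)^3 + 5*(-22)^2 - 4*(-22)^1 + 2 = (-937024) + (42592) + (2420) + (88) + (2) = -891922; answer -891922
Step 2: B1 = -891922; w = -5; a(3) = -2*(-20) + 2*(5) - 2*(-5) = 60; iterating: a(3)=60, a(4)=-170, a(5)=500, a(6)=-1460, a(7)=4260, a(8)=-12440, a(9)=36320, a(10)=-106040, a(11)=309600, a(12)=-903920, a(13)=2639120; answer 2639120
Step 3: B2 = 2639120; m = 83810; 83810 = 2 * 5 * 17^2 * 29; sigma = (1 + 2) * (1 + 5) * (1 + 17 + 289) * (1 + 29) = 3 * 6 * 307 * 30 = 165780; answer 165780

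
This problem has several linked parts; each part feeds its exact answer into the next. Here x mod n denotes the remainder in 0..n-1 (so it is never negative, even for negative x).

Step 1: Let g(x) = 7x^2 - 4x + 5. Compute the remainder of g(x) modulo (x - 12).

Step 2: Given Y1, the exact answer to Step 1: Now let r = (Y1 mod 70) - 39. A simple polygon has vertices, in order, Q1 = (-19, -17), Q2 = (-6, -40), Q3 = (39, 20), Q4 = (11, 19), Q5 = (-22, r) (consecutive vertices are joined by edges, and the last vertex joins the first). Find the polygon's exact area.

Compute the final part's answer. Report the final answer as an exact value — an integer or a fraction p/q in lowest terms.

3891/2

Step 1: remainder = value at the root: 7*(12)^2 - 4*(12)^1 + 5 = (1008) + (-48) + (5) = 965; answer 965
Step 2: Y1 = 965; r = 16; cross terms: (-19*-40 - -6*-17)=658, (-6*20 - 39*-40)=1440, (39*19 - 11*20)=521, (11*16 - -22*19)=594, (-22*-17 - -19*16)=678; twice the area = |3891| = 3891; area = 3891/2; answer 3891/2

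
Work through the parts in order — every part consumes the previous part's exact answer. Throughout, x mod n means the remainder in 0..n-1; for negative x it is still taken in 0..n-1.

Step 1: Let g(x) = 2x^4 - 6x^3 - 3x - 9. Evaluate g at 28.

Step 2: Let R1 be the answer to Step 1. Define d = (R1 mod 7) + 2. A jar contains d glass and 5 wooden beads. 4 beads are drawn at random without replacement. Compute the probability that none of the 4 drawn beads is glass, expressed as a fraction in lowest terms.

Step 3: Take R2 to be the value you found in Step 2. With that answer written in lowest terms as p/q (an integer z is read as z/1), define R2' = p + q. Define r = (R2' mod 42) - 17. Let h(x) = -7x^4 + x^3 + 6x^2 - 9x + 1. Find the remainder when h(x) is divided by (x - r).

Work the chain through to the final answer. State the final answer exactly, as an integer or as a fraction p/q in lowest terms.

Step 1: 2*(28)^4 - 6*(28)^3 - 3*(28)^1 - 9 = (1229312) + (-131712) + (-84) + (-9) = 1097507; answer 1097507
Step 2: R1 = 1097507; d = 7; total draws C(12,4) = 495; favorable C(5,4) = 5; P = 1/99; answer 1/99
Step 3: R2 = 1/99; threaded value p + q = 100; r = -1; remainder = value at the root: -7*(-1)^4 + 1*(-1)^3 + 6*(-1)^2 - 9*(-1)^1 + 1 = (-7) + (-1) + (6) + (9) + (1) = 8; answer 8

8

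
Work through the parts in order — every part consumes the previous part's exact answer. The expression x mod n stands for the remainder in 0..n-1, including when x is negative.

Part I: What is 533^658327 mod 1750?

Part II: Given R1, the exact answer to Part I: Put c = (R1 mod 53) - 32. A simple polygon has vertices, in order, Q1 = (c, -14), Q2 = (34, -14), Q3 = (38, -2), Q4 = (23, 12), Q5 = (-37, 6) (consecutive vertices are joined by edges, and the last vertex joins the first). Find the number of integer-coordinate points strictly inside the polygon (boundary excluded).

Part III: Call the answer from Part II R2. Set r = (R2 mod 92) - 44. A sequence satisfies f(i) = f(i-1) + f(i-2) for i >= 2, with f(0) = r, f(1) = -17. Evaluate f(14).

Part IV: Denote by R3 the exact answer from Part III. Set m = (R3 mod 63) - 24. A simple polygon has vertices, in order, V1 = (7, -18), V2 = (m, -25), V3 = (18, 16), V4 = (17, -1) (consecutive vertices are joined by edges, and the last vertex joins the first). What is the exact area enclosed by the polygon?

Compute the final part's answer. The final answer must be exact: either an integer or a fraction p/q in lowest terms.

208

Part I: squarings mod 1750: 533^1=533, 533^2=589, 533^4=421, 533^8=491, 533^16=1331, 533^32=561, 533^64=1471, 533^128=841, 533^256=281, 533^512=211, 533^1024=771, 533^2048=1191, 533^4096=981, 533^8192=1611, 533^16384=71, 533^32768=1541, 533^65536=1681, 533^131072=1261, 533^262144=1121, 533^524288=141; 533^658327 = 533^1 * 533^2 * 533^4 * 533^16 * 533^128 * 533^256 * 533^512 * 533^2048 * 533^131072 * 533^524288 = 1177 (mod 1750); answer 1177
Part II: R1 = 1177; c = -21; cross terms: (-21*-14 - 34*-14)=770, (34*-2 - 38*-14)=464, (38*12 - 23*-2)=502, (23*6 - -37*12)=582, (-37*-14 - -21*6)=644; twice the area = |2962| = 2962; area = 1481; boundary points = 55 + 4 + 1 + 6 + 4 = 70; strictly interior points = area - boundary/2 + 1 = 1447; answer 1447
Part III: R2 = 1447; r = 23; f(2) = 1*(-17) + 1*(23) = 6; iterating: f(2)=6, f(3)=-11, f(4)=-5, f(5)=-16, f(6)=-21, f(7)=-37, f(8)=-58, f(9)=-95, f(10)=-153, f(11)=-248, f(12)=-401, f(13)=-649, f(14)=-1050; answer -1050
Part IV: R3 = -1050; m = -3; cross terms: (7*-25 - -3*-18)=-229, (-3*16 - 18*-25)=402, (18*-1 - 17*16)=-290, (17*-18 - 7*-1)=-299; twice the area = |-416| = 416; area = 208; answer 208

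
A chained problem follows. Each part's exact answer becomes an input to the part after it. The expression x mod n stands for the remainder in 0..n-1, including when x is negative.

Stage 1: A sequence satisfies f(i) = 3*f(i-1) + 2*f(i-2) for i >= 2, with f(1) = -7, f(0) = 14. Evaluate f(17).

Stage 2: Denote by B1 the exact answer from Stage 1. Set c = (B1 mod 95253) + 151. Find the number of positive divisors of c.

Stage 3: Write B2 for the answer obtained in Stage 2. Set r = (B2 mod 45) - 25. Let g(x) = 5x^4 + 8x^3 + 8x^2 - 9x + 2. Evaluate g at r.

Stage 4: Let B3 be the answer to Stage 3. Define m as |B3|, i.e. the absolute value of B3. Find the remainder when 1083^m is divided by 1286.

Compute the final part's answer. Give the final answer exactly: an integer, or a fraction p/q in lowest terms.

Stage 1: f(2) = 3*(-7) + 2*(14) = 7; iterating: f(2)=7, f(3)=7, f(4)=35, f(5)=119, f(6)=427, f(7)=1519, f(8)=5411, f(9)=19271, f(10)=68635, f(11)=244447, f(12)=870611, f(13)=3100727, f(14)=11043403, f(15)=39331663, f(16)=140081795, f(17)=498908711; answer 498908711
Stage 2: B1 = 498908711; c = 68901; 68901 = 3 * 7 * 17 * 193; number of divisors = (1+1) * (1+1) * (1+1) * (1+1) = 16; answer 16
Stage 3: B2 = 16; r = -9; 5*(-9)^4 + 8*(-9)^3 + 8*(-9)^2 - 9*(-9)^1 + 2 = (32805) + (-5832) + (648) + (81) + (2) = 27704; answer 27704
Stage 4: B3 = 27704; m = 27704; squarings mod 1286: 1083^1=1083, 1083^2=57, 1083^4=677, 1083^8=513, 1083^16=825, 1083^32=331, 1083^64=251, 1083^128=1273, 1083^256=169, 1083^512=269, 1083^1024=345, 1083^2048=713, 1083^4096=399, 1083^8192=1023, 1083^16384=1011; 1083^27704 = 1083^8 * 1083^16 * 1083^32 * 1083^1024 * 1083^2048 * 1083^8192 * 1083^16384 = 565 (mod 1286); answer 565

565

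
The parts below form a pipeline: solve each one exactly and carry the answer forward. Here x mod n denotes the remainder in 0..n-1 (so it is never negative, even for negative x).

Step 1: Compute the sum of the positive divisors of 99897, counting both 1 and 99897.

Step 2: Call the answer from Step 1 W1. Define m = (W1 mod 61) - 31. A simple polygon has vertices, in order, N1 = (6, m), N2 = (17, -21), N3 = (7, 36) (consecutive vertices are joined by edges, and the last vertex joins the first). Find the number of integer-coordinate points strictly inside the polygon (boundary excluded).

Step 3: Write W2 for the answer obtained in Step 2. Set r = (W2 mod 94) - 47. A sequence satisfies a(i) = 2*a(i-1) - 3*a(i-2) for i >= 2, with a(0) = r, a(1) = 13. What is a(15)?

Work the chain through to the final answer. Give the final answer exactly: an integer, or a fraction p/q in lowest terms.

Step 1: 99897 = 3 * 7 * 67 * 71; sigma = (1 + 3) * (1 + 7) * (1 + 67) * (1 + 71) = 4 * 8 * 68 * 72 = 156672; answer 156672
Step 2: W1 = 156672; m = -7; cross terms: (6*-21 - 17*-7)=-7, (17*36 - 7*-21)=759, (7*-7 - 6*36)=-265; twice the area = |487| = 487; area = 487/2; boundary points = 1 + 1 + 1 = 3; strictly interior points = area - boundary/2 + 1 = 243; answer 243
Step 3: W2 = 243; r = 8; a(2) = 2*(13) - 3*(8) = 2; iterating: a(2)=2, a(3)=-35, a(4)=-76, a(5)=-47, a(6)=134, a(7)=409, a(8)=416, a(9)=-395, a(10)=-2038, a(11)=-2891, a(12)=332, a(13)=9337, a(14)=17678, a(15)=7345; answer 7345

7345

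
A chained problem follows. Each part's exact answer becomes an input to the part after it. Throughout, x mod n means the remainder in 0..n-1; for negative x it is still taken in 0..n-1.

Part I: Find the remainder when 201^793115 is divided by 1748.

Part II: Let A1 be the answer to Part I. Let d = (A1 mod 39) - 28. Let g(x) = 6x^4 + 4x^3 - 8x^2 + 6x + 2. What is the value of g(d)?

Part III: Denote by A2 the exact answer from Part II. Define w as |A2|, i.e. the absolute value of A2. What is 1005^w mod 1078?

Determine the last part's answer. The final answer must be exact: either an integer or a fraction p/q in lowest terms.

555

Part I: squarings mod 1748: 201^1=201, 201^2=197, 201^4=353, 201^8=501, 201^16=1037, 201^32=349, 201^64=1189, 201^128=1337, 201^256=1113, 201^512=1185, 201^1024=581, 201^2048=197, 201^4096=353, 201^8192=501, 201^16384=1037, 201^32768=349, 201^65536=1189, 201^131072=1337, 201^262144=1113, 201^524288=1185; 201^793115 = 201^1 * 201^2 * 201^8 * 201^16 * 201^512 * 201^2048 * 201^4096 * 201^262144 * 201^524288 = 1717 (mod 1748); answer 1717
Part II: A1 = 1717; d = -27; 6*(-27)^4 + 4*(-27)^3 - 8*(-27)^2 + 6*(-27)^1 + 2 = (3188646) + (-78732) + (-5832) + (-162) + (2) = 3103922; answer 3103922
Part III: A2 = 3103922; w = 3103922; squarings mod 1078: 1005^1=1005, 1005^2=1017, 1005^4=487, 1005^8=9, 1005^16=81, 1005^32=93, 1005^64=25, 1005^128=625, 1005^256=389, 1005^512=401, 1005^1024=179, 1005^2048=779, 1005^4096=1005, 1005^8192=1017, 1005^16384=487, 1005^32768=9, 1005^65536=81, 1005^131072=93, 1005^262144=25, 1005^524288=625, 1005^1048576=389, 1005^2097152=401; 1005^3103922 = 1005^2 * 1005^16 * 1005^32 * 1005^128 * 1005^1024 * 1005^2048 * 1005^4096 * 1005^16384 * 1005^65536 * 1005^131072 * 1005^262144 * 1005^524288 * 1005^2097152 = 555 (mod 1078); answer 555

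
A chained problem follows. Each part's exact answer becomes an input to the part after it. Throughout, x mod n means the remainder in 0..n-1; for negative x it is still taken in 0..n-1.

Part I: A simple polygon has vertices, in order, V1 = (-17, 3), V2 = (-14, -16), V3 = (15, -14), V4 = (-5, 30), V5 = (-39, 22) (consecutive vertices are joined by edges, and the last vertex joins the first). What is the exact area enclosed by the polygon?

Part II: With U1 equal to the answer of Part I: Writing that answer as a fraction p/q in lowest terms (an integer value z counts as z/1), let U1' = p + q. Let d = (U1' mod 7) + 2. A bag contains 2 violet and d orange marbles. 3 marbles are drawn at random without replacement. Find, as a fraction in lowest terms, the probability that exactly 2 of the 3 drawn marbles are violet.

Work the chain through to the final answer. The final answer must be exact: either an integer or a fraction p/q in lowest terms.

1/15

Part I: cross terms: (-17*-16 - -14*3)=314, (-14*-14 - 15*-16)=436, (15*30 - -5*-14)=380, (-5*22 - -39*30)=1060, (-39*3 - -17*22)=257; twice the area = |2447| = 2447; area = 2447/2; answer 2447/2
Part II: U1 = 2447/2; threaded value p + q = 2449; d = 8; total draws C(10,3) = 120; favorable C(2,2)*C(8,1) = 8; P = 1/15; answer 1/15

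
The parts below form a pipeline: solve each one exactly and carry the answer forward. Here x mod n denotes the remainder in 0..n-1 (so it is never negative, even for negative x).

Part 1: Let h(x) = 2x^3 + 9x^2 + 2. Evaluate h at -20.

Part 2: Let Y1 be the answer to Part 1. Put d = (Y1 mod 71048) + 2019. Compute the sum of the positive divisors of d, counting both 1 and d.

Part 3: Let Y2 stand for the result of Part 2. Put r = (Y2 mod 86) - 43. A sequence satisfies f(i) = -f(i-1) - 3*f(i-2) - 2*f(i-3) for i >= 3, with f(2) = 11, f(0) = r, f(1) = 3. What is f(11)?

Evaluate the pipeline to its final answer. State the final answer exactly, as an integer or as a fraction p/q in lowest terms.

-1891

Part 1: 2*(-20)^3 + 9*(-20)^2 + 2 = (-16000) + (3600) + (2) = -12398; answer -12398
Part 2: Y1 = -12398; d = 60669; 60669 = 3^4 * 7 * 107; sigma = (1 + 3 + 9 + 27 + 81) * (1 + 7) * (1 + 107) = 121 * 8 * 108 = 104544; answer 104544
Part 3: Y2 = 104544; r = 11; f(3) = -1*(11) - 3*(3) - 2*(11) = -42; iterating: f(3)=-42, f(4)=3, f(5)=101, f(6)=-26, f(7)=-283, f(8)=159, f(9)=742, f(10)=-653, f(11)=-1891; answer -1891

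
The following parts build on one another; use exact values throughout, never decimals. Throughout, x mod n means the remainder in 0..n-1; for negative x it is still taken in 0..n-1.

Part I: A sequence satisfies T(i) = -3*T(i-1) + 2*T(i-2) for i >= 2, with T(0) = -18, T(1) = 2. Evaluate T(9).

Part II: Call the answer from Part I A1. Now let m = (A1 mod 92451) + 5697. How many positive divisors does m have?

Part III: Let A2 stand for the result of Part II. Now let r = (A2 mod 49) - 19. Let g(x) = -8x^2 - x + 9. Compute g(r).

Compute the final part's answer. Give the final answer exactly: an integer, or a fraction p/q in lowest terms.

Part I: T(2) = -3*(2) + 2*(-18) = -42; iterating: T(2)=-42, T(3)=130, T(4)=-474, T(5)=1682, T(6)=-5994, T(7)=21346, T(8)=-76026, T(9)=270770; answer 270770
Part II: A1 = 270770; m = 91565; 91565 = 5 * 18313; number of divisors = (1+1) * (1+1) = 4; answer 4
Part III: A2 = 4; r = -15; -8*(-15)^2 - 1*(-15)^1 + 9 = (-1800) + (15) + (9) = -1776; answer -1776

-1776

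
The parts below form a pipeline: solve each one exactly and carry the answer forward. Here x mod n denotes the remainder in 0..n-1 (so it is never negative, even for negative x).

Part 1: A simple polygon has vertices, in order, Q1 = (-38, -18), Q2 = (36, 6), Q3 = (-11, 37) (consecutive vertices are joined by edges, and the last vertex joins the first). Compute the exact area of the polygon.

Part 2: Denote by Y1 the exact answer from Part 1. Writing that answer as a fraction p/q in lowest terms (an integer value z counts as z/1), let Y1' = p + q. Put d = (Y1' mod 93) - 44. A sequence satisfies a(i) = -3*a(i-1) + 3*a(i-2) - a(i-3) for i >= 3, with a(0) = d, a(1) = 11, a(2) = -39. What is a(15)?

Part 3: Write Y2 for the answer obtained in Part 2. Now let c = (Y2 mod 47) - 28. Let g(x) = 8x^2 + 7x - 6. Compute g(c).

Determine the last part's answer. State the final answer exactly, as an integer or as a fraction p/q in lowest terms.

12

Part 1: cross terms: (-38*6 - 36*-18)=420, (36*37 - -11*6)=1398, (-11*-18 - -38*37)=1604; twice the area = |3422| = 3422; area = 1711; answer 1711
Part 2: Y1 = 1711; threaded value p + q = 1712; d = -6; a(3) = -3*(-39) + 3*(11) - 1*(-6) = 156; iterating: a(3)=156, a(4)=-596, a(5)=2295, a(6)=-8829, a(7)=33968, a(8)=-130686, a(9)=502791, a(10)=-1934399, a(11)=7442256, a(12)=-28632756, a(13)=110159435, a(14)=-423818829, a(15)=1630567548; answer 1630567548
Part 3: Y2 = 1630567548; c = -2; 8*(-2)^2 + 7*(-2)^1 - 6 = (32) + (-14) + (-6) = 12; answer 12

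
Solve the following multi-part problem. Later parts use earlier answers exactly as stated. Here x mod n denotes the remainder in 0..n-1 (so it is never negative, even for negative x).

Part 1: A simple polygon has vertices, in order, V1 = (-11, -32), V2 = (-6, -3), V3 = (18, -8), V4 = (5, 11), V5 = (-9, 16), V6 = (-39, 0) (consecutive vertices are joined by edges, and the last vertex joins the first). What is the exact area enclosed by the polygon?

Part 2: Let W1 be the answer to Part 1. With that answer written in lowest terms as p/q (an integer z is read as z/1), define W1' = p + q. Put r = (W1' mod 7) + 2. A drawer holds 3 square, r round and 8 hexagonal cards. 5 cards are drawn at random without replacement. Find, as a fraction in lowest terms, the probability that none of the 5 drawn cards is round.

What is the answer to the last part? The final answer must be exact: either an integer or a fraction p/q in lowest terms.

33/442

Part 1: cross terms: (-11*-3 - -6*-32)=-159, (-6*-8 - 18*-3)=102, (18*11 - 5*-8)=238, (5*16 - -9*11)=179, (-9*0 - -39*16)=624, (-39*-32 - -11*0)=1248; twice the area = |2232| = 2232; area = 1116; answer 1116
Part 2: W1 = 1116; threaded value p + q = 1117; r = 6; total draws C(17,5) = 6188; favorable C(11,5) = 462; P = 33/442; answer 33/442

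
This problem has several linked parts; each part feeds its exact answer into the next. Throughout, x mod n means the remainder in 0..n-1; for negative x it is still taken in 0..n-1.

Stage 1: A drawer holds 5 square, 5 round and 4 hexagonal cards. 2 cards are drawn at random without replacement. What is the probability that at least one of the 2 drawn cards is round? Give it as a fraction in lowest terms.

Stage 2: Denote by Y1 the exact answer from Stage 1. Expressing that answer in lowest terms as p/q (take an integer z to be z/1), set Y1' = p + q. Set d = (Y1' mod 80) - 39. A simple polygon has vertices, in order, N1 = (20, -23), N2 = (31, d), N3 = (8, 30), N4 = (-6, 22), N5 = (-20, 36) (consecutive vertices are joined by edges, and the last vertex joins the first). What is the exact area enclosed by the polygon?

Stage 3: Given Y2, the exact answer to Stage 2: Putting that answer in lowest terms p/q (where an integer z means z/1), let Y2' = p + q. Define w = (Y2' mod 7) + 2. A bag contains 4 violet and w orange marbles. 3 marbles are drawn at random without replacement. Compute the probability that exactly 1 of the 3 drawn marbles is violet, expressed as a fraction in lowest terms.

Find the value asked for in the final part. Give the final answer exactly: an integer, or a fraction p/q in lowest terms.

Stage 1: total draws C(14,2) = 91; complement C(9,2) = 36; favorable 91 - 36 = 55; P = 55/91; answer 55/91
Stage 2: Y1 = 55/91; threaded value p + q = 146; d = 27; cross terms: (20*27 - 31*-23)=1253, (31*30 - 8*27)=714, (8*22 - -6*30)=356, (-6*36 - -20*22)=224, (-20*-23 - 20*36)=-260; twice the area = |2287| = 2287; area = 2287/2; answer 2287/2
Stage 3: Y2 = 2287/2; threaded value p + q = 2289; w = 2; total draws C(6,3) = 20; favorable C(4,1)*C(2,2) = 4; P = 1/5; answer 1/5

1/5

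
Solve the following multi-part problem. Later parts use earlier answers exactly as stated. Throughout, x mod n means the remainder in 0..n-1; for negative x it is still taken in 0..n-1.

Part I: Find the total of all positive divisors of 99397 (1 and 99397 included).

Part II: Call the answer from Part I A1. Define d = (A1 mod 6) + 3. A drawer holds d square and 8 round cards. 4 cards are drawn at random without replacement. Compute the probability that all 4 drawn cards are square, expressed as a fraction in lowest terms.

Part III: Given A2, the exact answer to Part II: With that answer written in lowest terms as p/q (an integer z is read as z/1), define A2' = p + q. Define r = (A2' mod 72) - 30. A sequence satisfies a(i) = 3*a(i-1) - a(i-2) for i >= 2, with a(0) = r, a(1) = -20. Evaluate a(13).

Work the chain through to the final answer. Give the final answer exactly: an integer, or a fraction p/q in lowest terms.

-1036820

Part I: 99397 is prime, so its only divisors are 1 and 99397; sigma = 1 + 99397 = 99398; answer 99398
Part II: A1 = 99398; d = 5; total draws C(13,4) = 715; favorable C(5,4) = 5; P = 1/143; answer 1/143
Part III: A2 = 1/143; threaded value p + q = 144; r = -30; a(2) = 3*(-20) - 1*(-30) = -30; iterating: a(2)=-30, a(3)=-70, a(4)=-180, a(5)=-470, a(6)=-1230, a(7)=-3220, a(8)=-8430, a(9)=-22070, a(10)=-57780, a(11)=-151270, a(12)=-396030, a(13)=-1036820; answer -1036820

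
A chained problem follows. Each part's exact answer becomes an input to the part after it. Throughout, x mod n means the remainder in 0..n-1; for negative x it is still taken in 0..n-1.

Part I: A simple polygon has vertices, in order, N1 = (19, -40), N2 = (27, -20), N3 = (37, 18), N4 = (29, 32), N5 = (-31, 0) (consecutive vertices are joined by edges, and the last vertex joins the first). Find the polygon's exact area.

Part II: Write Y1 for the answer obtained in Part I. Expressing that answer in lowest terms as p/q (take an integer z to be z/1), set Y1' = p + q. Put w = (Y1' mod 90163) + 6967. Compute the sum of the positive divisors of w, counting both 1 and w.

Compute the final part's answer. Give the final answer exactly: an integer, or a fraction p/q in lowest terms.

20358

Part I: cross terms: (19*-20 - 27*-40)=700, (27*18 - 37*-20)=1226, (37*32 - 29*18)=662, (29*0 - -31*32)=992, (-31*-40 - 19*0)=1240; twice the area = |4820| = 4820; area = 2410; answer 2410
Part II: Y1 = 2410; threaded value p + q = 2411; w = 9378; 9378 = 2 * 3^2 * 521; sigma = (1 + 2) * (1 + 3 + 9) * (1 + 521) = 3 * 13 * 522 = 20358; answer 20358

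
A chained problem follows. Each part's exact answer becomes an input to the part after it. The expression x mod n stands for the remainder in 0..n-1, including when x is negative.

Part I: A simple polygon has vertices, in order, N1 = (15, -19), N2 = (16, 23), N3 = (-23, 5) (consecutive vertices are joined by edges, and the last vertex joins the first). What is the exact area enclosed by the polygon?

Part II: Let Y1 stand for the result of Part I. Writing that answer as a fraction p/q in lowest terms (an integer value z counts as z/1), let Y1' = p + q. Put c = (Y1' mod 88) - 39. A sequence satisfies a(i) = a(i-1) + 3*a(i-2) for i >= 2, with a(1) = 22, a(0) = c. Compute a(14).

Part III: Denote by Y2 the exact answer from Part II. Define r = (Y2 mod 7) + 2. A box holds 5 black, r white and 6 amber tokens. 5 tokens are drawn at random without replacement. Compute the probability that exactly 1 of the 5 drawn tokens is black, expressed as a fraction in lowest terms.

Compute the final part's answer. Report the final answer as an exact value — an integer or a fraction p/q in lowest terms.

Part I: cross terms: (15*23 - 16*-19)=649, (16*5 - -23*23)=609, (-23*-19 - 15*5)=362; twice the area = |1620| = 1620; area = 810; answer 810
Part II: Y1 = 810; threaded value p + q = 811; c = -20; a(2) = 1*(22) + 3*(-20) = -38; iterating: a(2)=-38, a(3)=28, a(4)=-86, a(5)=-2, a(6)=-260, a(7)=-266, a(8)=-1046, a(9)=-1844, a(10)=-4982, a(11)=-10514, a(12)=-25460, a(13)=-57002, a(14)=-133382; answer -133382
Part III: Y2 = -133382; r = 5; total draws C(16,5) = 4368; favorable C(5,1)*C(11,4) = 1650; P = 275/728; answer 275/728

275/728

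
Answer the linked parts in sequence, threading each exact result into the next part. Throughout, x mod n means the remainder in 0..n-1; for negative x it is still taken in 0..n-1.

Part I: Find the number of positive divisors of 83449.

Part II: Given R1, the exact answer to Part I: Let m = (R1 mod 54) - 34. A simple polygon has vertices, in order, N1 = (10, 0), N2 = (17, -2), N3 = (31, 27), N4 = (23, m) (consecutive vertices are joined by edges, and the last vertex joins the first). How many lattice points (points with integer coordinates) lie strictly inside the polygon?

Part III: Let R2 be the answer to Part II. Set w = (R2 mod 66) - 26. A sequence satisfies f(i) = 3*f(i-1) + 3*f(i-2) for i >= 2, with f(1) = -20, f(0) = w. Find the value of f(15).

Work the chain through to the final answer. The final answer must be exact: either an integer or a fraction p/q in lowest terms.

1139018031

Part I: 83449 is prime, so its only divisors are 1 and 83449; count = 2; answer 2
Part II: R1 = 2; m = -32; cross terms: (10*-2 - 17*0)=-20, (17*27 - 31*-2)=521, (31*-32 - 23*27)=-1613, (23*0 - 10*-32)=320; twice the area = |-792| = 792; area = 396; boundary points = 1 + 1 + 1 + 1 = 4; strictly interior points = area - boundary/2 + 1 = 395; answer 395
Part III: R2 = 395; w = 39; f(2) = 3*(-20) + 3*(39) = 57; iterating: f(2)=57, f(3)=111, f(4)=504, f(5)=1845, f(6)=7047, f(7)=26676, f(8)=101169, f(9)=383535, f(10)=1454112, f(11)=5512941, f(12)=20901159, f(13)=79242300, f(14)=300430377, f(15)=1139018031; answer 1139018031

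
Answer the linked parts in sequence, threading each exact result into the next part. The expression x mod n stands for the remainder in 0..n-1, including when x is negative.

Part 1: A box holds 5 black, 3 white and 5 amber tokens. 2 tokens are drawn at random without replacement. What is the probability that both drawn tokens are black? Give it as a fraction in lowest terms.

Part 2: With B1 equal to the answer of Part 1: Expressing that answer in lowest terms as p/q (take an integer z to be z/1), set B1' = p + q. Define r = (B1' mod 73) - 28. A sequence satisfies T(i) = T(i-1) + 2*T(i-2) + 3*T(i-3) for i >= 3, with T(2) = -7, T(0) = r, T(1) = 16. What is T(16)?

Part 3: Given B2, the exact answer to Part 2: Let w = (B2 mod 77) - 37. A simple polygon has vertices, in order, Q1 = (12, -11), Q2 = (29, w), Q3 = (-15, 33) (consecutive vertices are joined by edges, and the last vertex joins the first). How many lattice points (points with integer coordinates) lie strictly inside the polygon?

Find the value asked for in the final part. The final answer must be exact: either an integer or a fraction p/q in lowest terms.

Part 1: total draws C(13,2) = 78; favorable C(5,2) = 10; P = 5/39; answer 5/39
Part 2: B1 = 5/39; threaded value p + q = 44; r = 16; T(3) = 1*(-7) + 2*(16) + 3*(16) = 73; iterating: T(3)=73, T(4)=107, T(5)=232, T(6)=665, T(7)=1450, T(8)=3476, T(9)=8371, T(10)=19673, T(11)=46843, T(12)=111302, T(13)=264007, T(14)=627140, T(15)=1489060, T(16)=3535361; answer 3535361
Part 3: B2 = 3535361; w = 23; cross terms: (12*23 - 29*-11)=595, (29*33 - -15*23)=1302, (-15*-11 - 12*33)=-231; twice the area = |1666| = 1666; area = 833; boundary points = 17 + 2 + 1 = 20; strictly interior points = area - boundary/2 + 1 = 824; answer 824

824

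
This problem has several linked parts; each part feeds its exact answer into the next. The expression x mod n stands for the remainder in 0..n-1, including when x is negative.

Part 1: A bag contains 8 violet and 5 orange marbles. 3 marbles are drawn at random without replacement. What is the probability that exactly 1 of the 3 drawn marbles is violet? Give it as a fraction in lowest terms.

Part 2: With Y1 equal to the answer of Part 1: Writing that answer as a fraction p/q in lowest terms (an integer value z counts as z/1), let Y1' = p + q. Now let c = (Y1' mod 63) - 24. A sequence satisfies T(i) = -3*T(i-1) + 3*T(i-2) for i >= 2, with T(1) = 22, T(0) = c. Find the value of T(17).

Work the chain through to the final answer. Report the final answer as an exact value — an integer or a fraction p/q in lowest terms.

Part 1: total draws C(13,3) = 286; favorable C(8,1)*C(5,2) = 80; P = 40/143; answer 40/143
Part 2: Y1 = 40/143; threaded value p + q = 183; c = 33; T(2) = -3*(22) + 3*(33) = 33; iterating: T(2)=33, T(3)=-33, T(4)=198, T(5)=-693, T(6)=2673, T(7)=-10098, T(8)=38313, T(9)=-145233, T(10)=550638, T(11)=-2087613, T(12)=7914753, T(13)=-30007098, T(14)=113765553, T(15)=-431317953, T(16)=1635250518, T(17)=-6199705413; answer -6199705413

-6199705413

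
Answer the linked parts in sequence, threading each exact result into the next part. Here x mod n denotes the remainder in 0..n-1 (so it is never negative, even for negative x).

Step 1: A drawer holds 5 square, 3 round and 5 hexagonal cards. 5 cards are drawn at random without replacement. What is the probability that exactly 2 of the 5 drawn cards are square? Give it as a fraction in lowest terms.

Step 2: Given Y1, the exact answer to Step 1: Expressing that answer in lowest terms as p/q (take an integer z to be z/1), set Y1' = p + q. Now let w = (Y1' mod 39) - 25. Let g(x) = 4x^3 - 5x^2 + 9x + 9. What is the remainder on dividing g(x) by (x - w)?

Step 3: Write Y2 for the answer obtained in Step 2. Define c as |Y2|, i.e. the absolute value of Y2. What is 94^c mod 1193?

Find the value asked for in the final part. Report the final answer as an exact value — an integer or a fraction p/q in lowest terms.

892

Step 1: total draws C(13,5) = 1287; favorable C(5,2)*C(8,3) = 560; P = 560/1287; answer 560/1287
Step 2: Y1 = 560/1287; threaded value p + q = 1847; w = -11; remainder = value at the root: 4*(-11)^3 - 5*(-11)^2 + 9*(-11)^1 + 9 = (-5324) + (-605) + (-99) + (9) = -6019; answer -6019
Step 3: Y2 = -6019; c = 6019; squarings mod 1193: 94^1=94, 94^2=485, 94^4=204, 94^8=1054, 94^16=233, 94^32=604, 94^64=951, 94^128=107, 94^256=712, 94^512=1112, 94^1024=596, 94^2048=895, 94^4096=522; 94^6019 = 94^1 * 94^2 * 94^128 * 94^256 * 94^512 * 94^1024 * 94^4096 = 892 (mod 1193); answer 892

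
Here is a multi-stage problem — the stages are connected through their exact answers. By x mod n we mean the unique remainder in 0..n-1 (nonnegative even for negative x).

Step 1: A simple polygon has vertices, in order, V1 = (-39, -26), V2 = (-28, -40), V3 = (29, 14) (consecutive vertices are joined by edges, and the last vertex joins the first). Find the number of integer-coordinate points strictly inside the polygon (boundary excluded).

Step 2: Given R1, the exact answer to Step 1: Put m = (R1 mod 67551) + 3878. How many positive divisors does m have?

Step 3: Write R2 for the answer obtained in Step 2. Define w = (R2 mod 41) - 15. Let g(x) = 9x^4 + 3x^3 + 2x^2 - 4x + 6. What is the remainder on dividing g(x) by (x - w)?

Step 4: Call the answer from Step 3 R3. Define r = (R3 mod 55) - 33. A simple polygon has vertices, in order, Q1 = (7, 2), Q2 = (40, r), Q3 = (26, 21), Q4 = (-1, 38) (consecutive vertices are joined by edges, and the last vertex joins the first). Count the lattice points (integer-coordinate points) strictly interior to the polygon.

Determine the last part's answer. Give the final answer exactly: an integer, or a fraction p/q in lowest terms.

Step 1: cross terms: (-39*-40 - -28*-26)=832, (-28*14 - 29*-40)=768, (29*-26 - -39*14)=-208; twice the area = |1392| = 1392; area = 696; boundary points = 1 + 3 + 4 = 8; strictly interior points = area - boundary/2 + 1 = 693; answer 693
Step 2: R1 = 693; m = 4571; 4571 = 7 * 653; number of divisors = (1+1) * (1+1) = 4; answer 4
Step 3: R2 = 4; w = -11; remainder = value at the root: 9*(-11)^4 + 3*(-11)^3 + 2*(-11)^2 - 4*(-11)^1 + 6 = (131769) + (-3993) + (242) + (44) + (6) = 128068; answer 128068
Step 4: R3 = 128068; r = -5; cross terms: (7*-5 - 40*2)=-115, (40*21 - 26*-5)=970, (26*38 - -1*21)=1009, (-1*2 - 7*38)=-268; twice the area = |1596| = 1596; area = 798; boundary points = 1 + 2 + 1 + 4 = 8; strictly interior points = area - boundary/2 + 1 = 795; answer 795

795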